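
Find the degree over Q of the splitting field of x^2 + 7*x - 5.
[K:Q] = 2

The discriminant of x^2 + (7)*x + (-5) is b^2 - 4c = 49 - (-20) = 69. Since 69 is not a perfect square in Q, the polynomial is irreducible over Q. Its two roots generate a degree-2 extension, so [K:Q] = 2.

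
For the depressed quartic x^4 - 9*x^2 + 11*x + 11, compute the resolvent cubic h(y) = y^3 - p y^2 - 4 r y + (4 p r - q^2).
h(y) = y^3 + 9*y^2 - 44*y - 517

Identify coefficients: p = -9, q = 11, r = 11.
Plug into h(y) = y^3 - p y^2 - 4 r y + (4 p r - q^2):
  h(y) = y^3 - (-9) y^2 - 4*(11) y + (4*(-9)*(11) - (11)^2)
       = y^3 + (9) y^2 + (-44) y + (-517).
Simplifying: h(y) = y^3 + 9*y^2 - 44*y - 517.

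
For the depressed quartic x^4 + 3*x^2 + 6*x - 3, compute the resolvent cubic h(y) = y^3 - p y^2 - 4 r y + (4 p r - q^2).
h(y) = y^3 - 3*y^2 + 12*y - 72

Identify coefficients: p = 3, q = 6, r = -3.
Plug into h(y) = y^3 - p y^2 - 4 r y + (4 p r - q^2):
  h(y) = y^3 - (3) y^2 - 4*(-3) y + (4*(3)*(-3) - (6)^2)
       = y^3 + (-3) y^2 + (12) y + (-72).
Simplifying: h(y) = y^3 - 3*y^2 + 12*y - 72.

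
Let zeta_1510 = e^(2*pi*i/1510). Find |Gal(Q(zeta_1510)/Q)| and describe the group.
|Gal(Q(zeta_1510)/Q)| = phi(1510) = 600; group ≅ (Z/1510Z)^* ≅ Z/4Z × Z/150Z

The n-th cyclotomic polynomial Φ_1510(x) is the minimal polynomial of zeta_1510 over Q and has degree phi(1510) = 600. So Q(zeta_1510) is a degree-600 Galois extension with Galois group (Z/1510Z)^*. By CRT, (Z/1510Z)^* ≅ (Z/2Z)^* × (Z/5Z)^* × (Z/151Z)^*. Each prime-power unit group is (Z/2Z)^* ≅ trivial group (order 1); (Z/5Z)^* ≅ Z/4Z; (Z/151Z)^* ≅ Z/150Z. Hence Gal(Q(zeta_1510)/Q) ≅ Z/4Z × Z/150Z.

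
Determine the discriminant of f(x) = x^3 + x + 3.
Δ = -247

For a depressed cubic x^3 + p x + q the discriminant is Δ = -4 p^3 - 27 q^2 = -4*(1)^3 - 27*(3)^2 = -4 - 243 = -247.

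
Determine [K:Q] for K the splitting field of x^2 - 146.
[K:Q] = 2

The polynomial x^2 - 146 is irreducible over Q since 146 is not a perfect square. Its splitting field is Q(sqrt(146)), which has degree 2 over Q.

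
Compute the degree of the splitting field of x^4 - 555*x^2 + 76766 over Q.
[K:Q] = 4

f factors as (x^2 - 262)(x^2 - 293); the splitting field is K = Q(sqrt(262), sqrt(293)). Since 262, 293, and 76766 are all non-squares in Q, the three subfields Q(sqrt(262)), Q(sqrt(293)), Q(sqrt(76766)) are distinct degree-2 extensions, so [K:Q] = 4 (Klein four Galois group).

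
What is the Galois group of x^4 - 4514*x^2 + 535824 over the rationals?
Gal(K/Q) = Z/2Z (cyclic of order 2)

f factors as (x^2 - 4392)(x^2 - 122), so the splitting field is K = Q(sqrt(4392), sqrt(122)). The squarefree part of 4392 is 122 and the squarefree part of 122 is also 122, so sqrt(4392) and sqrt(122) are both rational multiples of sqrt(122). Hence Q(sqrt(4392)) = Q(sqrt(122)) = Q(sqrt(122)), and the splitting field collapses to a single degree-2 extension with Galois group Z/2Z.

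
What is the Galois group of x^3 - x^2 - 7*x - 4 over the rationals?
Gal(K/Q) = S_3 (symmetric group of order 6)

Compute the discriminant of x^3 + (-1)*x^2 + (-7)*x + (-4): Δ = 469. Since Δ is not a rational square, the Galois group is not contained in A_3; it must be the full S_3 (irreducibility of the cubic rules out anything smaller).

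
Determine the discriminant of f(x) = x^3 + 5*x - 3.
Δ = -743

For a depressed cubic x^3 + p x + q the discriminant is Δ = -4 p^3 - 27 q^2 = -4*(5)^3 - 27*(-3)^2 = -500 - 243 = -743.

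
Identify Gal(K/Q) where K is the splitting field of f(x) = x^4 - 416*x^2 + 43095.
Gal(K/Q) = V_4 (Klein four-group, Z/2Z × Z/2Z)

f factors as (x^2 - 221)(x^2 - 195), so the splitting field is K = Q(sqrt(221), sqrt(195)). The elements 221, 195, 43095 are all non-squares in Q, so sqrt(221) and sqrt(195) generate independent quadratic extensions. Thus [K:Q] = 4 and Gal(K/Q) is generated by the two order-2 automorphisms sqrt(221) ↦ -sqrt(221) and sqrt(195) ↦ -sqrt(195), giving V_4.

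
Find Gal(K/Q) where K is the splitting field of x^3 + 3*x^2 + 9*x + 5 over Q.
Gal(K/Q) = S_3 (symmetric group of order 6)

Compute the discriminant of x^3 + (3)*x^2 + (9)*x + (5): Δ = -972. Since Δ is not a rational square, the Galois group is not contained in A_3; it must be the full S_3 (irreducibility of the cubic rules out anything smaller).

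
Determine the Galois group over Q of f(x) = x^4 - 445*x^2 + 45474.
Gal(K/Q) = V_4 (Klein four-group, Z/2Z × Z/2Z)

f factors as (x^2 - 286)(x^2 - 159), so the splitting field is K = Q(sqrt(286), sqrt(159)). The elements 286, 159, 45474 are all non-squares in Q, so sqrt(286) and sqrt(159) generate independent quadratic extensions. Thus [K:Q] = 4 and Gal(K/Q) is generated by the two order-2 automorphisms sqrt(286) ↦ -sqrt(286) and sqrt(159) ↦ -sqrt(159), giving V_4.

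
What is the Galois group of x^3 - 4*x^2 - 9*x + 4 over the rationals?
Gal(K/Q) = A_3 (cyclic of order 3)

Compute the discriminant of x^3 + (-4)*x^2 + (-9)*x + (4): Δ = 7396. Since Δ is a perfect square (Δ = 86^2), the Galois group is contained in A_3. Irreducibility forces the group to be transitive on three roots, so Gal = A_3.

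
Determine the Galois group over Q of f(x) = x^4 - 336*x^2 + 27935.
Gal(K/Q) = V_4 (Klein four-group, Z/2Z × Z/2Z)

f factors as (x^2 - 185)(x^2 - 151), so the splitting field is K = Q(sqrt(185), sqrt(151)). The elements 185, 151, 27935 are all non-squares in Q, so sqrt(185) and sqrt(151) generate independent quadratic extensions. Thus [K:Q] = 4 and Gal(K/Q) is generated by the two order-2 automorphisms sqrt(185) ↦ -sqrt(185) and sqrt(151) ↦ -sqrt(151), giving V_4.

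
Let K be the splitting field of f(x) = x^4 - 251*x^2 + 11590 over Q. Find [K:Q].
[K:Q] = 4

f factors as (x^2 - 61)(x^2 - 190); the splitting field is K = Q(sqrt(61), sqrt(190)). Since 61, 190, and 11590 are all non-squares in Q, the three subfields Q(sqrt(61)), Q(sqrt(190)), Q(sqrt(11590)) are distinct degree-2 extensions, so [K:Q] = 4 (Klein four Galois group).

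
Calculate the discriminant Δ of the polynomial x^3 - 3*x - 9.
Δ = -2079

For a depressed cubic x^3 + p x + q the discriminant is Δ = -4 p^3 - 27 q^2 = -4*(-3)^3 - 27*(-9)^2 = 108 - 2187 = -2079.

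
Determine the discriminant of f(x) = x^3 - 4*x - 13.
Δ = -4307

For a depressed cubic x^3 + p x + q the discriminant is Δ = -4 p^3 - 27 q^2 = -4*(-4)^3 - 27*(-13)^2 = 256 - 4563 = -4307.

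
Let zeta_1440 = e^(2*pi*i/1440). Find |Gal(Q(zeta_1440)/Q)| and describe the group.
|Gal(Q(zeta_1440)/Q)| = phi(1440) = 384; group ≅ (Z/1440Z)^* ≅ Z/2Z × Z/4Z × Z/6Z × Z/8Z

The n-th cyclotomic polynomial Φ_1440(x) is the minimal polynomial of zeta_1440 over Q and has degree phi(1440) = 384. So Q(zeta_1440) is a degree-384 Galois extension with Galois group (Z/1440Z)^*. By CRT, (Z/1440Z)^* ≅ (Z/32Z)^* × (Z/9Z)^* × (Z/5Z)^*. Each prime-power unit group is (Z/32Z)^* ≅ Z/2Z × Z/8Z; (Z/9Z)^* ≅ Z/6Z; (Z/5Z)^* ≅ Z/4Z. Hence Gal(Q(zeta_1440)/Q) ≅ Z/2Z × Z/4Z × Z/6Z × Z/8Z.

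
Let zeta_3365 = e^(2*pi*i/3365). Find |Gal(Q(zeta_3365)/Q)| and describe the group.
|Gal(Q(zeta_3365)/Q)| = phi(3365) = 2688; group ≅ (Z/3365Z)^* ≅ Z/4Z × Z/672Z

The n-th cyclotomic polynomial Φ_3365(x) is the minimal polynomial of zeta_3365 over Q and has degree phi(3365) = 2688. So Q(zeta_3365) is a degree-2688 Galois extension with Galois group (Z/3365Z)^*. By CRT, (Z/3365Z)^* ≅ (Z/5Z)^* × (Z/673Z)^*. Each prime-power unit group is (Z/5Z)^* ≅ Z/4Z; (Z/673Z)^* ≅ Z/672Z. Hence Gal(Q(zeta_3365)/Q) ≅ Z/4Z × Z/672Z.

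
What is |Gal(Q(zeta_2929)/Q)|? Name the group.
|Gal(Q(zeta_2929)/Q)| = phi(2929) = 2800; group ≅ (Z/2929Z)^* ≅ Z/28Z × Z/100Z

The n-th cyclotomic polynomial Φ_2929(x) is the minimal polynomial of zeta_2929 over Q and has degree phi(2929) = 2800. So Q(zeta_2929) is a degree-2800 Galois extension with Galois group (Z/2929Z)^*. By CRT, (Z/2929Z)^* ≅ (Z/29Z)^* × (Z/101Z)^*. Each prime-power unit group is (Z/29Z)^* ≅ Z/28Z; (Z/101Z)^* ≅ Z/100Z. Hence Gal(Q(zeta_2929)/Q) ≅ Z/28Z × Z/100Z.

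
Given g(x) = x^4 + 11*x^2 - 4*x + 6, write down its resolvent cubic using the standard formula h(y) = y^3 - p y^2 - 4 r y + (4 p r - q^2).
h(y) = y^3 - 11*y^2 - 24*y + 248

Identify coefficients: p = 11, q = -4, r = 6.
Plug into h(y) = y^3 - p y^2 - 4 r y + (4 p r - q^2):
  h(y) = y^3 - (11) y^2 - 4*(6) y + (4*(11)*(6) - (-4)^2)
       = y^3 + (-11) y^2 + (-24) y + (248).
Simplifying: h(y) = y^3 - 11*y^2 - 24*y + 248.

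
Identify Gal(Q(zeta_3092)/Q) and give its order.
|Gal(Q(zeta_3092)/Q)| = phi(3092) = 1544; group ≅ (Z/3092Z)^* ≅ Z/2Z × Z/772Z

The n-th cyclotomic polynomial Φ_3092(x) is the minimal polynomial of zeta_3092 over Q and has degree phi(3092) = 1544. So Q(zeta_3092) is a degree-1544 Galois extension with Galois group (Z/3092Z)^*. By CRT, (Z/3092Z)^* ≅ (Z/4Z)^* × (Z/773Z)^*. Each prime-power unit group is (Z/4Z)^* ≅ Z/2Z; (Z/773Z)^* ≅ Z/772Z. Hence Gal(Q(zeta_3092)/Q) ≅ Z/2Z × Z/772Z.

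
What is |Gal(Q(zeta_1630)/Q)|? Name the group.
|Gal(Q(zeta_1630)/Q)| = phi(1630) = 648; group ≅ (Z/1630Z)^* ≅ Z/4Z × Z/162Z

The n-th cyclotomic polynomial Φ_1630(x) is the minimal polynomial of zeta_1630 over Q and has degree phi(1630) = 648. So Q(zeta_1630) is a degree-648 Galois extension with Galois group (Z/1630Z)^*. By CRT, (Z/1630Z)^* ≅ (Z/2Z)^* × (Z/5Z)^* × (Z/163Z)^*. Each prime-power unit group is (Z/2Z)^* ≅ trivial group (order 1); (Z/5Z)^* ≅ Z/4Z; (Z/163Z)^* ≅ Z/162Z. Hence Gal(Q(zeta_1630)/Q) ≅ Z/4Z × Z/162Z.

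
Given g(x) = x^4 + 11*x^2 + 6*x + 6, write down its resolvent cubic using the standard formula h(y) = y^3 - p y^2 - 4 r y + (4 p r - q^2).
h(y) = y^3 - 11*y^2 - 24*y + 228

Identify coefficients: p = 11, q = 6, r = 6.
Plug into h(y) = y^3 - p y^2 - 4 r y + (4 p r - q^2):
  h(y) = y^3 - (11) y^2 - 4*(6) y + (4*(11)*(6) - (6)^2)
       = y^3 + (-11) y^2 + (-24) y + (228).
Simplifying: h(y) = y^3 - 11*y^2 - 24*y + 228.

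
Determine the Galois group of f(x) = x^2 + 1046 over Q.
Gal(K/Q) = Z/2Z (cyclic of order 2)

x^2 + 1046 is irreducible over Q since -1046 is not a rational square. The splitting field Q(sqrt(-1046)) has degree 2 over Q, and its unique nontrivial automorphism is sqrt(-1046) ↦ -sqrt(-1046). Hence Gal(Q(sqrt(-1046))/Q) = Z/2Z.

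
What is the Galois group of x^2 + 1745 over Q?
Gal(K/Q) = Z/2Z (cyclic of order 2)

x^2 + 1745 is irreducible over Q since -1745 is not a rational square. The splitting field Q(sqrt(-1745)) has degree 2 over Q, and its unique nontrivial automorphism is sqrt(-1745) ↦ -sqrt(-1745). Hence Gal(Q(sqrt(-1745))/Q) = Z/2Z.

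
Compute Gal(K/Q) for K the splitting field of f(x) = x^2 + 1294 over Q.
Gal(K/Q) = Z/2Z (cyclic of order 2)

x^2 + 1294 is irreducible over Q since -1294 is not a rational square. The splitting field Q(sqrt(-1294)) has degree 2 over Q, and its unique nontrivial automorphism is sqrt(-1294) ↦ -sqrt(-1294). Hence Gal(Q(sqrt(-1294))/Q) = Z/2Z.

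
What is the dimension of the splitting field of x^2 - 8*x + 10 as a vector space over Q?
[K:Q] = 2

The discriminant of x^2 + (-8)*x + (10) is b^2 - 4c = 64 - (40) = 24. Since 24 is not a perfect square in Q, the polynomial is irreducible over Q. Its two roots generate a degree-2 extension, so [K:Q] = 2.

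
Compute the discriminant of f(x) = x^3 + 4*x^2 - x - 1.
Δ = 321

For x^3 + a x^2 + b x + c the discriminant is Δ = 18 a b c - 4 a^3 c + a^2 b^2 - 4 b^3 - 27 c^2.
Plug a = 4, b = -1, c = -1:
  18*(4)*(-1)*(-1) - 4*(4)^3*(-1) + (4)^2*(-1)^2 - 4*(-1)^3 - 27*(-1)^2
  = 72 + (256) + 16 + (4) + (-27)
  = 321.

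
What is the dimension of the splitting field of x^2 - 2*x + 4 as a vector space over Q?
[K:Q] = 2

The discriminant of x^2 + (-2)*x + (4) is b^2 - 4c = 4 - (16) = -12. Since -12 is not a perfect square in Q, the polynomial is irreducible over Q. Its two roots generate a degree-2 extension, so [K:Q] = 2.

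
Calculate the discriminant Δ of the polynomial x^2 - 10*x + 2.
Δ = 92

For a quadratic a x^2 + b x + c the discriminant is Δ = b^2 - 4ac = (-10)^2 - 4*(1)*(2) = 100 - (8) = 92.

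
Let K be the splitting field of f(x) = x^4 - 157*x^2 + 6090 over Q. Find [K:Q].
[K:Q] = 4

f factors as (x^2 - 87)(x^2 - 70); the splitting field is K = Q(sqrt(87), sqrt(70)). Since 87, 70, and 6090 are all non-squares in Q, the three subfields Q(sqrt(87)), Q(sqrt(70)), Q(sqrt(6090)) are distinct degree-2 extensions, so [K:Q] = 4 (Klein four Galois group).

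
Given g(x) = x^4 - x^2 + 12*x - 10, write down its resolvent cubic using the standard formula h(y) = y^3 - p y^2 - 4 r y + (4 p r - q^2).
h(y) = y^3 + y^2 + 40*y - 104

Identify coefficients: p = -1, q = 12, r = -10.
Plug into h(y) = y^3 - p y^2 - 4 r y + (4 p r - q^2):
  h(y) = y^3 - (-1) y^2 - 4*(-10) y + (4*(-1)*(-10) - (12)^2)
       = y^3 + (1) y^2 + (40) y + (-104).
Simplifying: h(y) = y^3 + y^2 + 40*y - 104.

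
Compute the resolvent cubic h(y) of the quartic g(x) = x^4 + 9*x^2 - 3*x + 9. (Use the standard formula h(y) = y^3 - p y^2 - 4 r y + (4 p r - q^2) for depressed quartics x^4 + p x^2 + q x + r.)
h(y) = y^3 - 9*y^2 - 36*y + 315

Identify coefficients: p = 9, q = -3, r = 9.
Plug into h(y) = y^3 - p y^2 - 4 r y + (4 p r - q^2):
  h(y) = y^3 - (9) y^2 - 4*(9) y + (4*(9)*(9) - (-3)^2)
       = y^3 + (-9) y^2 + (-36) y + (315).
Simplifying: h(y) = y^3 - 9*y^2 - 36*y + 315.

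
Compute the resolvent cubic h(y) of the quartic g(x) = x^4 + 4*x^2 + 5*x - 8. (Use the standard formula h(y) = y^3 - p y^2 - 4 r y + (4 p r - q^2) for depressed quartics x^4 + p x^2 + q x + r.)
h(y) = y^3 - 4*y^2 + 32*y - 153

Identify coefficients: p = 4, q = 5, r = -8.
Plug into h(y) = y^3 - p y^2 - 4 r y + (4 p r - q^2):
  h(y) = y^3 - (4) y^2 - 4*(-8) y + (4*(4)*(-8) - (5)^2)
       = y^3 + (-4) y^2 + (32) y + (-153).
Simplifying: h(y) = y^3 - 4*y^2 + 32*y - 153.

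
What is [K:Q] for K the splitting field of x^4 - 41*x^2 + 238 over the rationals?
[K:Q] = 4

f factors as (x^2 - 7)(x^2 - 34); the splitting field is K = Q(sqrt(7), sqrt(34)). Since 7, 34, and 238 are all non-squares in Q, the three subfields Q(sqrt(7)), Q(sqrt(34)), Q(sqrt(238)) are distinct degree-2 extensions, so [K:Q] = 4 (Klein four Galois group).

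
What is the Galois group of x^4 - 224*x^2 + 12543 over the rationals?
Gal(K/Q) = V_4 (Klein four-group, Z/2Z × Z/2Z)

f factors as (x^2 - 113)(x^2 - 111), so the splitting field is K = Q(sqrt(113), sqrt(111)). The elements 113, 111, 12543 are all non-squares in Q, so sqrt(113) and sqrt(111) generate independent quadratic extensions. Thus [K:Q] = 4 and Gal(K/Q) is generated by the two order-2 automorphisms sqrt(113) ↦ -sqrt(113) and sqrt(111) ↦ -sqrt(111), giving V_4.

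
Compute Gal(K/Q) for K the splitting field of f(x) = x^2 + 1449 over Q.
Gal(K/Q) = Z/2Z (cyclic of order 2)

x^2 + 1449 is irreducible over Q since -1449 is not a rational square. The splitting field Q(sqrt(-1449)) has degree 2 over Q, and its unique nontrivial automorphism is sqrt(-1449) ↦ -sqrt(-1449). Hence Gal(Q(sqrt(-1449))/Q) = Z/2Z.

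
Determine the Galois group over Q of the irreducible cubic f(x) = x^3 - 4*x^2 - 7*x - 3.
Gal(K/Q) = S_3 (symmetric group of order 6)

Compute the discriminant of x^3 + (-4)*x^2 + (-7)*x + (-3): Δ = -367. Since Δ is not a rational square, the Galois group is not contained in A_3; it must be the full S_3 (irreducibility of the cubic rules out anything smaller).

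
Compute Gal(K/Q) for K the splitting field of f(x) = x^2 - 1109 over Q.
Gal(K/Q) = Z/2Z (cyclic of order 2)

x^2 - 1109 is irreducible over Q since 1109 is not a rational square. The splitting field Q(sqrt(1109)) has degree 2 over Q, and its unique nontrivial automorphism is sqrt(1109) ↦ -sqrt(1109). Hence Gal(Q(sqrt(1109))/Q) = Z/2Z.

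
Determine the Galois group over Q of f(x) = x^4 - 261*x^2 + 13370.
Gal(K/Q) = V_4 (Klein four-group, Z/2Z × Z/2Z)

f factors as (x^2 - 191)(x^2 - 70), so the splitting field is K = Q(sqrt(191), sqrt(70)). The elements 191, 70, 13370 are all non-squares in Q, so sqrt(191) and sqrt(70) generate independent quadratic extensions. Thus [K:Q] = 4 and Gal(K/Q) is generated by the two order-2 automorphisms sqrt(191) ↦ -sqrt(191) and sqrt(70) ↦ -sqrt(70), giving V_4.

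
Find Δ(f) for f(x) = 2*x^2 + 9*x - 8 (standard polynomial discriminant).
Δ = 145

For a quadratic a x^2 + b x + c the discriminant is Δ = b^2 - 4ac = (9)^2 - 4*(2)*(-8) = 81 - (-64) = 145.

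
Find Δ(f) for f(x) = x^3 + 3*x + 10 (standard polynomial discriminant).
Δ = -2808

For a depressed cubic x^3 + p x + q the discriminant is Δ = -4 p^3 - 27 q^2 = -4*(3)^3 - 27*(10)^2 = -108 - 2700 = -2808.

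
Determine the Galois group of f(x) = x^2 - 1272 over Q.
Gal(K/Q) = Z/2Z (cyclic of order 2)

x^2 - 1272 is irreducible over Q since 1272 is not a rational square. The splitting field Q(sqrt(1272)) has degree 2 over Q, and its unique nontrivial automorphism is sqrt(1272) ↦ -sqrt(1272). Hence Gal(Q(sqrt(1272))/Q) = Z/2Z.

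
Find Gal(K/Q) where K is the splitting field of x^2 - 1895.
Gal(K/Q) = Z/2Z (cyclic of order 2)

x^2 - 1895 is irreducible over Q since 1895 is not a rational square. The splitting field Q(sqrt(1895)) has degree 2 over Q, and its unique nontrivial automorphism is sqrt(1895) ↦ -sqrt(1895). Hence Gal(Q(sqrt(1895))/Q) = Z/2Z.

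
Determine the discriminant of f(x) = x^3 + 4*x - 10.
Δ = -2956

For a depressed cubic x^3 + p x + q the discriminant is Δ = -4 p^3 - 27 q^2 = -4*(4)^3 - 27*(-10)^2 = -256 - 2700 = -2956.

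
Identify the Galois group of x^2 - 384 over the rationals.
Gal(K/Q) = Z/2Z (cyclic of order 2)

x^2 - 384 is irreducible over Q since 384 is not a rational square. The splitting field Q(sqrt(384)) has degree 2 over Q, and its unique nontrivial automorphism is sqrt(384) ↦ -sqrt(384). Hence Gal(Q(sqrt(384))/Q) = Z/2Z.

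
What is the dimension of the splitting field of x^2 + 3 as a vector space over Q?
[K:Q] = 2

The discriminant of x^2 + (0)*x + (3) is b^2 - 4c = 0 - (12) = -12. Since -12 is not a perfect square in Q, the polynomial is irreducible over Q. Its two roots generate a degree-2 extension, so [K:Q] = 2.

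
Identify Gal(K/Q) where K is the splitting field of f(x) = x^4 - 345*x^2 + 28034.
Gal(K/Q) = V_4 (Klein four-group, Z/2Z × Z/2Z)

f factors as (x^2 - 131)(x^2 - 214), so the splitting field is K = Q(sqrt(131), sqrt(214)). The elements 131, 214, 28034 are all non-squares in Q, so sqrt(131) and sqrt(214) generate independent quadratic extensions. Thus [K:Q] = 4 and Gal(K/Q) is generated by the two order-2 automorphisms sqrt(131) ↦ -sqrt(131) and sqrt(214) ↦ -sqrt(214), giving V_4.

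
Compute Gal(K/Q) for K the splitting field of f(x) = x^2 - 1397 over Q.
Gal(K/Q) = Z/2Z (cyclic of order 2)

x^2 - 1397 is irreducible over Q since 1397 is not a rational square. The splitting field Q(sqrt(1397)) has degree 2 over Q, and its unique nontrivial automorphism is sqrt(1397) ↦ -sqrt(1397). Hence Gal(Q(sqrt(1397))/Q) = Z/2Z.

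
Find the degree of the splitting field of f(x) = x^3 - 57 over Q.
[K:Q] = 6

x^3 - 57 has one real root r = 57^(1/3) and two complex roots r*zeta_3, r*zeta_3^2 where zeta_3 = e^(2*pi*i/3). The splitting field is Q(r, zeta_3). [Q(r):Q] = 3 and [Q(zeta_3):Q] = 2 with gcd = 1, so [Q(r, zeta_3):Q] = 3 * 2 = 6.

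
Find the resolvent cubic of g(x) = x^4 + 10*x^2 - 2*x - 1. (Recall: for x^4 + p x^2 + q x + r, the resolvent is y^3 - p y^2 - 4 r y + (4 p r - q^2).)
h(y) = y^3 - 10*y^2 + 4*y - 44

Identify coefficients: p = 10, q = -2, r = -1.
Plug into h(y) = y^3 - p y^2 - 4 r y + (4 p r - q^2):
  h(y) = y^3 - (10) y^2 - 4*(-1) y + (4*(10)*(-1) - (-2)^2)
       = y^3 + (-10) y^2 + (4) y + (-44).
Simplifying: h(y) = y^3 - 10*y^2 + 4*y - 44.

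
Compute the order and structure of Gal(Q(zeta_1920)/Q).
|Gal(Q(zeta_1920)/Q)| = phi(1920) = 512; group ≅ (Z/1920Z)^* ≅ Z/2Z × Z/2Z × Z/4Z × Z/32Z

The n-th cyclotomic polynomial Φ_1920(x) is the minimal polynomial of zeta_1920 over Q and has degree phi(1920) = 512. So Q(zeta_1920) is a degree-512 Galois extension with Galois group (Z/1920Z)^*. By CRT, (Z/1920Z)^* ≅ (Z/128Z)^* × (Z/3Z)^* × (Z/5Z)^*. Each prime-power unit group is (Z/128Z)^* ≅ Z/2Z × Z/32Z; (Z/3Z)^* ≅ Z/2Z; (Z/5Z)^* ≅ Z/4Z. Hence Gal(Q(zeta_1920)/Q) ≅ Z/2Z × Z/2Z × Z/4Z × Z/32Z.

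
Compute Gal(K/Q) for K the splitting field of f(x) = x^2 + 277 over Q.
Gal(K/Q) = Z/2Z (cyclic of order 2)

x^2 + 277 is irreducible over Q since -277 is not a rational square. The splitting field Q(sqrt(-277)) has degree 2 over Q, and its unique nontrivial automorphism is sqrt(-277) ↦ -sqrt(-277). Hence Gal(Q(sqrt(-277))/Q) = Z/2Z.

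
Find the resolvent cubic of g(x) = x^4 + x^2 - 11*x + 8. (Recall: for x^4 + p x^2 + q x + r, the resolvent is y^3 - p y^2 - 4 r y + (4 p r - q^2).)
h(y) = y^3 - y^2 - 32*y - 89

Identify coefficients: p = 1, q = -11, r = 8.
Plug into h(y) = y^3 - p y^2 - 4 r y + (4 p r - q^2):
  h(y) = y^3 - (1) y^2 - 4*(8) y + (4*(1)*(8) - (-11)^2)
       = y^3 + (-1) y^2 + (-32) y + (-89).
Simplifying: h(y) = y^3 - y^2 - 32*y - 89.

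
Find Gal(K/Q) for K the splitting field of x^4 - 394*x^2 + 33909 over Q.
Gal(K/Q) = V_4 (Klein four-group, Z/2Z × Z/2Z)

f factors as (x^2 - 127)(x^2 - 267), so the splitting field is K = Q(sqrt(127), sqrt(267)). The elements 127, 267, 33909 are all non-squares in Q, so sqrt(127) and sqrt(267) generate independent quadratic extensions. Thus [K:Q] = 4 and Gal(K/Q) is generated by the two order-2 automorphisms sqrt(127) ↦ -sqrt(127) and sqrt(267) ↦ -sqrt(267), giving V_4.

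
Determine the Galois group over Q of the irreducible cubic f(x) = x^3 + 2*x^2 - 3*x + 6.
Gal(K/Q) = S_3 (symmetric group of order 6)

Compute the discriminant of x^3 + (2)*x^2 + (-3)*x + (6): Δ = -1668. Since Δ is not a rational square, the Galois group is not contained in A_3; it must be the full S_3 (irreducibility of the cubic rules out anything smaller).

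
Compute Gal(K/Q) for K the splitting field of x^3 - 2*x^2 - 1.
Gal(K/Q) = S_3 (symmetric group of order 6)

Compute the discriminant of x^3 + (-2)*x^2 + (0)*x + (-1): Δ = -59. Since Δ is not a rational square, the Galois group is not contained in A_3; it must be the full S_3 (irreducibility of the cubic rules out anything smaller).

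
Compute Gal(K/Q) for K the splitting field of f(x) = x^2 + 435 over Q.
Gal(K/Q) = Z/2Z (cyclic of order 2)

x^2 + 435 is irreducible over Q since -435 is not a rational square. The splitting field Q(sqrt(-435)) has degree 2 over Q, and its unique nontrivial automorphism is sqrt(-435) ↦ -sqrt(-435). Hence Gal(Q(sqrt(-435))/Q) = Z/2Z.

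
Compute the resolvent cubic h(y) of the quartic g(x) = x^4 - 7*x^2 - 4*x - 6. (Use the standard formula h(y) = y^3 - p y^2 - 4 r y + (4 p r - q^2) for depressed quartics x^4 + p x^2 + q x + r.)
h(y) = y^3 + 7*y^2 + 24*y + 152

Identify coefficients: p = -7, q = -4, r = -6.
Plug into h(y) = y^3 - p y^2 - 4 r y + (4 p r - q^2):
  h(y) = y^3 - (-7) y^2 - 4*(-6) y + (4*(-7)*(-6) - (-4)^2)
       = y^3 + (7) y^2 + (24) y + (152).
Simplifying: h(y) = y^3 + 7*y^2 + 24*y + 152.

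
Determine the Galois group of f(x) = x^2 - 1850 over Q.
Gal(K/Q) = Z/2Z (cyclic of order 2)

x^2 - 1850 is irreducible over Q since 1850 is not a rational square. The splitting field Q(sqrt(1850)) has degree 2 over Q, and its unique nontrivial automorphism is sqrt(1850) ↦ -sqrt(1850). Hence Gal(Q(sqrt(1850))/Q) = Z/2Z.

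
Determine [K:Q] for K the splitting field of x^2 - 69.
[K:Q] = 2

The polynomial x^2 - 69 is irreducible over Q since 69 is not a perfect square. Its splitting field is Q(sqrt(69)), which has degree 2 over Q.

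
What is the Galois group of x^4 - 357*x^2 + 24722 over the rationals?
Gal(K/Q) = V_4 (Klein four-group, Z/2Z × Z/2Z)

f factors as (x^2 - 263)(x^2 - 94), so the splitting field is K = Q(sqrt(263), sqrt(94)). The elements 263, 94, 24722 are all non-squares in Q, so sqrt(263) and sqrt(94) generate independent quadratic extensions. Thus [K:Q] = 4 and Gal(K/Q) is generated by the two order-2 automorphisms sqrt(263) ↦ -sqrt(263) and sqrt(94) ↦ -sqrt(94), giving V_4.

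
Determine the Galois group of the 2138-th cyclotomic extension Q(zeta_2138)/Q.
|Gal(Q(zeta_2138)/Q)| = phi(2138) = 1068; group ≅ (Z/2138Z)^* ≅ Z/1068Z

The n-th cyclotomic polynomial Φ_2138(x) is the minimal polynomial of zeta_2138 over Q and has degree phi(2138) = 1068. So Q(zeta_2138) is a degree-1068 Galois extension with Galois group (Z/2138Z)^*. By CRT, (Z/2138Z)^* ≅ (Z/2Z)^* × (Z/1069Z)^*. Each prime-power unit group is (Z/2Z)^* ≅ trivial group (order 1); (Z/1069Z)^* ≅ Z/1068Z. Hence Gal(Q(zeta_2138)/Q) ≅ Z/1068Z.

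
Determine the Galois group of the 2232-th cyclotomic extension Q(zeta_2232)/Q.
|Gal(Q(zeta_2232)/Q)| = phi(2232) = 720; group ≅ (Z/2232Z)^* ≅ Z/2Z × Z/2Z × Z/6Z × Z/30Z

The n-th cyclotomic polynomial Φ_2232(x) is the minimal polynomial of zeta_2232 over Q and has degree phi(2232) = 720. So Q(zeta_2232) is a degree-720 Galois extension with Galois group (Z/2232Z)^*. By CRT, (Z/2232Z)^* ≅ (Z/8Z)^* × (Z/9Z)^* × (Z/31Z)^*. Each prime-power unit group is (Z/8Z)^* ≅ Z/2Z × Z/2Z; (Z/9Z)^* ≅ Z/6Z; (Z/31Z)^* ≅ Z/30Z. Hence Gal(Q(zeta_2232)/Q) ≅ Z/2Z × Z/2Z × Z/6Z × Z/30Z.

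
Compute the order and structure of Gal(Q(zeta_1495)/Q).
|Gal(Q(zeta_1495)/Q)| = phi(1495) = 1056; group ≅ (Z/1495Z)^* ≅ Z/4Z × Z/12Z × Z/22Z

The n-th cyclotomic polynomial Φ_1495(x) is the minimal polynomial of zeta_1495 over Q and has degree phi(1495) = 1056. So Q(zeta_1495) is a degree-1056 Galois extension with Galois group (Z/1495Z)^*. By CRT, (Z/1495Z)^* ≅ (Z/5Z)^* × (Z/13Z)^* × (Z/23Z)^*. Each prime-power unit group is (Z/5Z)^* ≅ Z/4Z; (Z/13Z)^* ≅ Z/12Z; (Z/23Z)^* ≅ Z/22Z. Hence Gal(Q(zeta_1495)/Q) ≅ Z/4Z × Z/12Z × Z/22Z.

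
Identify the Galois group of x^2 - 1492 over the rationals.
Gal(K/Q) = Z/2Z (cyclic of order 2)

x^2 - 1492 is irreducible over Q since 1492 is not a rational square. The splitting field Q(sqrt(1492)) has degree 2 over Q, and its unique nontrivial automorphism is sqrt(1492) ↦ -sqrt(1492). Hence Gal(Q(sqrt(1492))/Q) = Z/2Z.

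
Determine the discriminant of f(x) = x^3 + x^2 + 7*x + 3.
Δ = -1200

For x^3 + a x^2 + b x + c the discriminant is Δ = 18 a b c - 4 a^3 c + a^2 b^2 - 4 b^3 - 27 c^2.
Plug a = 1, b = 7, c = 3:
  18*(1)*(7)*(3) - 4*(1)^3*(3) + (1)^2*(7)^2 - 4*(7)^3 - 27*(3)^2
  = 378 + (-12) + 49 + (-1372) + (-243)
  = -1200.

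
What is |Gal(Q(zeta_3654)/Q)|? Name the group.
|Gal(Q(zeta_3654)/Q)| = phi(3654) = 1008; group ≅ (Z/3654Z)^* ≅ Z/6Z × Z/6Z × Z/28Z

The n-th cyclotomic polynomial Φ_3654(x) is the minimal polynomial of zeta_3654 over Q and has degree phi(3654) = 1008. So Q(zeta_3654) is a degree-1008 Galois extension with Galois group (Z/3654Z)^*. By CRT, (Z/3654Z)^* ≅ (Z/2Z)^* × (Z/9Z)^* × (Z/7Z)^* × (Z/29Z)^*. Each prime-power unit group is (Z/2Z)^* ≅ trivial group (order 1); (Z/9Z)^* ≅ Z/6Z; (Z/7Z)^* ≅ Z/6Z; (Z/29Z)^* ≅ Z/28Z. Hence Gal(Q(zeta_3654)/Q) ≅ Z/6Z × Z/6Z × Z/28Z.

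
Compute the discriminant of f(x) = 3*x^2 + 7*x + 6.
Δ = -23

For a quadratic a x^2 + b x + c the discriminant is Δ = b^2 - 4ac = (7)^2 - 4*(3)*(6) = 49 - (72) = -23.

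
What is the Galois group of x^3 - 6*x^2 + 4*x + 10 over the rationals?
Gal(K/Q) = S_3 (symmetric group of order 6)

Compute the discriminant of x^3 + (-6)*x^2 + (4)*x + (10): Δ = 1940. Since Δ is not a rational square, the Galois group is not contained in A_3; it must be the full S_3 (irreducibility of the cubic rules out anything smaller).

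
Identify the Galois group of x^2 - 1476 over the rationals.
Gal(K/Q) = Z/2Z (cyclic of order 2)

x^2 - 1476 is irreducible over Q since 1476 is not a rational square. The splitting field Q(sqrt(1476)) has degree 2 over Q, and its unique nontrivial automorphism is sqrt(1476) ↦ -sqrt(1476). Hence Gal(Q(sqrt(1476))/Q) = Z/2Z.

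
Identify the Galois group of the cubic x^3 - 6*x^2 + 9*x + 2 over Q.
Gal(K/Q) = S_3 (symmetric group of order 6)

Compute the discriminant of x^3 + (-6)*x^2 + (9)*x + (2): Δ = -324. Since Δ is not a rational square, the Galois group is not contained in A_3; it must be the full S_3 (irreducibility of the cubic rules out anything smaller).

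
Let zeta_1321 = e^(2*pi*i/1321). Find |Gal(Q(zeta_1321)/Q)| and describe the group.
|Gal(Q(zeta_1321)/Q)| = phi(1321) = 1320; group ≅ (Z/1321Z)^* ≅ Z/1320Z

The n-th cyclotomic polynomial Φ_1321(x) is the minimal polynomial of zeta_1321 over Q and has degree phi(1321) = 1320. So Q(zeta_1321) is a degree-1320 Galois extension with Galois group (Z/1321Z)^*. (Z/1321Z)^* is cyclic since 1321 is an odd prime power (or 4). Hence Gal(Q(zeta_1321)/Q) ≅ Z/1320Z.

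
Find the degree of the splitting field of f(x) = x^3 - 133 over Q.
[K:Q] = 6

x^3 - 133 has one real root r = 133^(1/3) and two complex roots r*zeta_3, r*zeta_3^2 where zeta_3 = e^(2*pi*i/3). The splitting field is Q(r, zeta_3). [Q(r):Q] = 3 and [Q(zeta_3):Q] = 2 with gcd = 1, so [Q(r, zeta_3):Q] = 3 * 2 = 6.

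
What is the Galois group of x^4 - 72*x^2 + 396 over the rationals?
Gal(K/Q) = V_4 (Klein four-group, Z/2Z × Z/2Z)

f factors as (x^2 - 66)(x^2 - 6), so the splitting field is K = Q(sqrt(66), sqrt(6)). The elements 66, 6, 396 are all non-squares in Q, so sqrt(66) and sqrt(6) generate independent quadratic extensions. Thus [K:Q] = 4 and Gal(K/Q) is generated by the two order-2 automorphisms sqrt(66) ↦ -sqrt(66) and sqrt(6) ↦ -sqrt(6), giving V_4.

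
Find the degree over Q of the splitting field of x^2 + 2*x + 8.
[K:Q] = 2

The discriminant of x^2 + (2)*x + (8) is b^2 - 4c = 4 - (32) = -28. Since -28 is not a perfect square in Q, the polynomial is irreducible over Q. Its two roots generate a degree-2 extension, so [K:Q] = 2.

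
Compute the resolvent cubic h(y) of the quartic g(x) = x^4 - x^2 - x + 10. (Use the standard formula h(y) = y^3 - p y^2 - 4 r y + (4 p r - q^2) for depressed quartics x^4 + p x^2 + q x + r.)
h(y) = y^3 + y^2 - 40*y - 41

Identify coefficients: p = -1, q = -1, r = 10.
Plug into h(y) = y^3 - p y^2 - 4 r y + (4 p r - q^2):
  h(y) = y^3 - (-1) y^2 - 4*(10) y + (4*(-1)*(10) - (-1)^2)
       = y^3 + (1) y^2 + (-40) y + (-41).
Simplifying: h(y) = y^3 + y^2 - 40*y - 41.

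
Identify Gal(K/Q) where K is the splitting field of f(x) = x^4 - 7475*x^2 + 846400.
Gal(K/Q) = Z/2Z (cyclic of order 2)

f factors as (x^2 - 115)(x^2 - 7360), so the splitting field is K = Q(sqrt(115), sqrt(7360)). The squarefree part of 115 is 115 and the squarefree part of 7360 is also 115, so sqrt(115) and sqrt(7360) are both rational multiples of sqrt(115). Hence Q(sqrt(115)) = Q(sqrt(7360)) = Q(sqrt(115)), and the splitting field collapses to a single degree-2 extension with Galois group Z/2Z.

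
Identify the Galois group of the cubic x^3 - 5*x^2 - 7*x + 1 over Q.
Gal(K/Q) = S_3 (symmetric group of order 6)

Compute the discriminant of x^3 + (-5)*x^2 + (-7)*x + (1): Δ = 3700. Since Δ is not a rational square, the Galois group is not contained in A_3; it must be the full S_3 (irreducibility of the cubic rules out anything smaller).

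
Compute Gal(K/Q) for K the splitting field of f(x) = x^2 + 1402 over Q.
Gal(K/Q) = Z/2Z (cyclic of order 2)

x^2 + 1402 is irreducible over Q since -1402 is not a rational square. The splitting field Q(sqrt(-1402)) has degree 2 over Q, and its unique nontrivial automorphism is sqrt(-1402) ↦ -sqrt(-1402). Hence Gal(Q(sqrt(-1402))/Q) = Z/2Z.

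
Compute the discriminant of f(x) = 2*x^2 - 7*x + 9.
Δ = -23

For a quadratic a x^2 + b x + c the discriminant is Δ = b^2 - 4ac = (-7)^2 - 4*(2)*(9) = 49 - (72) = -23.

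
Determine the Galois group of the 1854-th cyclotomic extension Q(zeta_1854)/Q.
|Gal(Q(zeta_1854)/Q)| = phi(1854) = 612; group ≅ (Z/1854Z)^* ≅ Z/6Z × Z/102Z

The n-th cyclotomic polynomial Φ_1854(x) is the minimal polynomial of zeta_1854 over Q and has degree phi(1854) = 612. So Q(zeta_1854) is a degree-612 Galois extension with Galois group (Z/1854Z)^*. By CRT, (Z/1854Z)^* ≅ (Z/2Z)^* × (Z/9Z)^* × (Z/103Z)^*. Each prime-power unit group is (Z/2Z)^* ≅ trivial group (order 1); (Z/9Z)^* ≅ Z/6Z; (Z/103Z)^* ≅ Z/102Z. Hence Gal(Q(zeta_1854)/Q) ≅ Z/6Z × Z/102Z.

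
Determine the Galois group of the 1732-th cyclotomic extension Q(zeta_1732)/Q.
|Gal(Q(zeta_1732)/Q)| = phi(1732) = 864; group ≅ (Z/1732Z)^* ≅ Z/2Z × Z/432Z

The n-th cyclotomic polynomial Φ_1732(x) is the minimal polynomial of zeta_1732 over Q and has degree phi(1732) = 864. So Q(zeta_1732) is a degree-864 Galois extension with Galois group (Z/1732Z)^*. By CRT, (Z/1732Z)^* ≅ (Z/4Z)^* × (Z/433Z)^*. Each prime-power unit group is (Z/4Z)^* ≅ Z/2Z; (Z/433Z)^* ≅ Z/432Z. Hence Gal(Q(zeta_1732)/Q) ≅ Z/2Z × Z/432Z.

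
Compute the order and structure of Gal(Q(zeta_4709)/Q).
|Gal(Q(zeta_4709)/Q)| = phi(4709) = 4416; group ≅ (Z/4709Z)^* ≅ Z/16Z × Z/276Z

The n-th cyclotomic polynomial Φ_4709(x) is the minimal polynomial of zeta_4709 over Q and has degree phi(4709) = 4416. So Q(zeta_4709) is a degree-4416 Galois extension with Galois group (Z/4709Z)^*. By CRT, (Z/4709Z)^* ≅ (Z/17Z)^* × (Z/277Z)^*. Each prime-power unit group is (Z/17Z)^* ≅ Z/16Z; (Z/277Z)^* ≅ Z/276Z. Hence Gal(Q(zeta_4709)/Q) ≅ Z/16Z × Z/276Z.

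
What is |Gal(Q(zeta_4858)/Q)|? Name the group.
|Gal(Q(zeta_4858)/Q)| = phi(4858) = 2076; group ≅ (Z/4858Z)^* ≅ Z/6Z × Z/346Z

The n-th cyclotomic polynomial Φ_4858(x) is the minimal polynomial of zeta_4858 over Q and has degree phi(4858) = 2076. So Q(zeta_4858) is a degree-2076 Galois extension with Galois group (Z/4858Z)^*. By CRT, (Z/4858Z)^* ≅ (Z/2Z)^* × (Z/7Z)^* × (Z/347Z)^*. Each prime-power unit group is (Z/2Z)^* ≅ trivial group (order 1); (Z/7Z)^* ≅ Z/6Z; (Z/347Z)^* ≅ Z/346Z. Hence Gal(Q(zeta_4858)/Q) ≅ Z/6Z × Z/346Z.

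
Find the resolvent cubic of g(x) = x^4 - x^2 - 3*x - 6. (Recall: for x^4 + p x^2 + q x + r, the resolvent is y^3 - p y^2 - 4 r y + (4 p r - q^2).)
h(y) = y^3 + y^2 + 24*y + 15

Identify coefficients: p = -1, q = -3, r = -6.
Plug into h(y) = y^3 - p y^2 - 4 r y + (4 p r - q^2):
  h(y) = y^3 - (-1) y^2 - 4*(-6) y + (4*(-1)*(-6) - (-3)^2)
       = y^3 + (1) y^2 + (24) y + (15).
Simplifying: h(y) = y^3 + y^2 + 24*y + 15.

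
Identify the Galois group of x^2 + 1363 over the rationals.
Gal(K/Q) = Z/2Z (cyclic of order 2)

x^2 + 1363 is irreducible over Q since -1363 is not a rational square. The splitting field Q(sqrt(-1363)) has degree 2 over Q, and its unique nontrivial automorphism is sqrt(-1363) ↦ -sqrt(-1363). Hence Gal(Q(sqrt(-1363))/Q) = Z/2Z.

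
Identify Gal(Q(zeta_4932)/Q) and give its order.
|Gal(Q(zeta_4932)/Q)| = phi(4932) = 1632; group ≅ (Z/4932Z)^* ≅ Z/2Z × Z/6Z × Z/136Z

The n-th cyclotomic polynomial Φ_4932(x) is the minimal polynomial of zeta_4932 over Q and has degree phi(4932) = 1632. So Q(zeta_4932) is a degree-1632 Galois extension with Galois group (Z/4932Z)^*. By CRT, (Z/4932Z)^* ≅ (Z/4Z)^* × (Z/9Z)^* × (Z/137Z)^*. Each prime-power unit group is (Z/4Z)^* ≅ Z/2Z; (Z/9Z)^* ≅ Z/6Z; (Z/137Z)^* ≅ Z/136Z. Hence Gal(Q(zeta_4932)/Q) ≅ Z/2Z × Z/6Z × Z/136Z.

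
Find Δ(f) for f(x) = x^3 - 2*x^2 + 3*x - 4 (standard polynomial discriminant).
Δ = -200

For x^3 + a x^2 + b x + c the discriminant is Δ = 18 a b c - 4 a^3 c + a^2 b^2 - 4 b^3 - 27 c^2.
Plug a = -2, b = 3, c = -4:
  18*(-2)*(3)*(-4) - 4*(-2)^3*(-4) + (-2)^2*(3)^2 - 4*(3)^3 - 27*(-4)^2
  = 432 + (-128) + 36 + (-108) + (-432)
  = -200.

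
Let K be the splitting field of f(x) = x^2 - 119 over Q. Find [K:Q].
[K:Q] = 2

The polynomial x^2 - 119 is irreducible over Q since 119 is not a perfect square. Its splitting field is Q(sqrt(119)), which has degree 2 over Q.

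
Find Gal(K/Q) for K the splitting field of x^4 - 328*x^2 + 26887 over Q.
Gal(K/Q) = V_4 (Klein four-group, Z/2Z × Z/2Z)

f factors as (x^2 - 161)(x^2 - 167), so the splitting field is K = Q(sqrt(161), sqrt(167)). The elements 161, 167, 26887 are all non-squares in Q, so sqrt(161) and sqrt(167) generate independent quadratic extensions. Thus [K:Q] = 4 and Gal(K/Q) is generated by the two order-2 automorphisms sqrt(161) ↦ -sqrt(161) and sqrt(167) ↦ -sqrt(167), giving V_4.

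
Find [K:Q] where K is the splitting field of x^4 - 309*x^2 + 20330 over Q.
[K:Q] = 4

f factors as (x^2 - 214)(x^2 - 95); the splitting field is K = Q(sqrt(214), sqrt(95)). Since 214, 95, and 20330 are all non-squares in Q, the three subfields Q(sqrt(214)), Q(sqrt(95)), Q(sqrt(20330)) are distinct degree-2 extensions, so [K:Q] = 4 (Klein four Galois group).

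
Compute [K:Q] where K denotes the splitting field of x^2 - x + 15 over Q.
[K:Q] = 2

The discriminant of x^2 + (-1)*x + (15) is b^2 - 4c = 1 - (60) = -59. Since -59 is not a perfect square in Q, the polynomial is irreducible over Q. Its two roots generate a degree-2 extension, so [K:Q] = 2.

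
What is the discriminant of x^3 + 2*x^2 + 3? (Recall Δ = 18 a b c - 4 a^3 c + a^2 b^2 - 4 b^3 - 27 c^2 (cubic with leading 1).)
Δ = -339

For x^3 + a x^2 + b x + c the discriminant is Δ = 18 a b c - 4 a^3 c + a^2 b^2 - 4 b^3 - 27 c^2.
Plug a = 2, b = 0, c = 3:
  18*(2)*(0)*(3) - 4*(2)^3*(3) + (2)^2*(0)^2 - 4*(0)^3 - 27*(3)^2
  = 0 + (-96) + 0 + (0) + (-243)
  = -339.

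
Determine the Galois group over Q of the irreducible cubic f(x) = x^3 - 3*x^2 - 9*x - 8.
Gal(K/Q) = S_3 (symmetric group of order 6)

Compute the discriminant of x^3 + (-3)*x^2 + (-9)*x + (-8): Δ = -2835. Since Δ is not a rational square, the Galois group is not contained in A_3; it must be the full S_3 (irreducibility of the cubic rules out anything smaller).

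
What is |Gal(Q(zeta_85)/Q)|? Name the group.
|Gal(Q(zeta_85)/Q)| = phi(85) = 64; group ≅ (Z/85Z)^* ≅ Z/4Z × Z/16Z

The n-th cyclotomic polynomial Φ_85(x) is the minimal polynomial of zeta_85 over Q and has degree phi(85) = 64. So Q(zeta_85) is a degree-64 Galois extension with Galois group (Z/85Z)^*. By CRT, (Z/85Z)^* ≅ (Z/5Z)^* × (Z/17Z)^*. Each prime-power unit group is (Z/5Z)^* ≅ Z/4Z; (Z/17Z)^* ≅ Z/16Z. Hence Gal(Q(zeta_85)/Q) ≅ Z/4Z × Z/16Z.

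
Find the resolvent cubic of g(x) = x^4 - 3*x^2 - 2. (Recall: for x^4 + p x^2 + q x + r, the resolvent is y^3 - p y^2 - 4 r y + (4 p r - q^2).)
h(y) = y^3 + 3*y^2 + 8*y + 24

Identify coefficients: p = -3, q = 0, r = -2.
Plug into h(y) = y^3 - p y^2 - 4 r y + (4 p r - q^2):
  h(y) = y^3 - (-3) y^2 - 4*(-2) y + (4*(-3)*(-2) - (0)^2)
       = y^3 + (3) y^2 + (8) y + (24).
Simplifying: h(y) = y^3 + 3*y^2 + 8*y + 24.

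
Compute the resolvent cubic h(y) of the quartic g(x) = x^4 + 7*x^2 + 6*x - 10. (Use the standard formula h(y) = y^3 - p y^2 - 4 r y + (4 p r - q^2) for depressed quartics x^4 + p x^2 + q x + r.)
h(y) = y^3 - 7*y^2 + 40*y - 316

Identify coefficients: p = 7, q = 6, r = -10.
Plug into h(y) = y^3 - p y^2 - 4 r y + (4 p r - q^2):
  h(y) = y^3 - (7) y^2 - 4*(-10) y + (4*(7)*(-10) - (6)^2)
       = y^3 + (-7) y^2 + (40) y + (-316).
Simplifying: h(y) = y^3 - 7*y^2 + 40*y - 316.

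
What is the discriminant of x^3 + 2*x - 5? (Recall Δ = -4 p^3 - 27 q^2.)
Δ = -707

For a depressed cubic x^3 + p x + q the discriminant is Δ = -4 p^3 - 27 q^2 = -4*(2)^3 - 27*(-5)^2 = -32 - 675 = -707.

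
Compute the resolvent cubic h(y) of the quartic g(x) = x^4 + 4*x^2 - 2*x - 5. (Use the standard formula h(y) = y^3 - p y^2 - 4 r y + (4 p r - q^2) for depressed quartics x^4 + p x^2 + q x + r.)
h(y) = y^3 - 4*y^2 + 20*y - 84

Identify coefficients: p = 4, q = -2, r = -5.
Plug into h(y) = y^3 - p y^2 - 4 r y + (4 p r - q^2):
  h(y) = y^3 - (4) y^2 - 4*(-5) y + (4*(4)*(-5) - (-2)^2)
       = y^3 + (-4) y^2 + (20) y + (-84).
Simplifying: h(y) = y^3 - 4*y^2 + 20*y - 84.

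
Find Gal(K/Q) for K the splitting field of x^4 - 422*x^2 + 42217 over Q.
Gal(K/Q) = V_4 (Klein four-group, Z/2Z × Z/2Z)

f factors as (x^2 - 259)(x^2 - 163), so the splitting field is K = Q(sqrt(259), sqrt(163)). The elements 259, 163, 42217 are all non-squares in Q, so sqrt(259) and sqrt(163) generate independent quadratic extensions. Thus [K:Q] = 4 and Gal(K/Q) is generated by the two order-2 automorphisms sqrt(259) ↦ -sqrt(259) and sqrt(163) ↦ -sqrt(163), giving V_4.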